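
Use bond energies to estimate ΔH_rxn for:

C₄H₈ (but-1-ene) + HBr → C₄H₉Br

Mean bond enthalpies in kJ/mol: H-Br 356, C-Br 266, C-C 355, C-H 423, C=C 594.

Bonds broken (reactants):
  C-C: 2 × 355 = 710
  C-H: 8 × 423 = 3384
  C=C: 1 × 594 = 594
  H-Br: 1 × 356 = 356
  Σ(broken) = 5044 kJ
Bonds formed (products):
  C-Br: 1 × 266 = 266
  C-C: 3 × 355 = 1065
  C-H: 9 × 423 = 3807
  Σ(formed) = 5138 kJ
ΔH = Σ(broken) − Σ(formed) = 5044 − 5138 = −94 kJ

ΔH ≈ −94 kJ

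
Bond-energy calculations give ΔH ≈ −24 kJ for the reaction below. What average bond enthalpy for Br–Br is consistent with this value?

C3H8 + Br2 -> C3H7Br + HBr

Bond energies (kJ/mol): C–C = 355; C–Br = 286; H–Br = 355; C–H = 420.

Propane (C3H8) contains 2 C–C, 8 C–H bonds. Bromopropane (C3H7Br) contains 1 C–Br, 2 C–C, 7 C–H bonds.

Let D be the Br–Br bond energy.
Σ(broken) = 1×D + 2×355 + 8×420 = 4070 + D
Σ(formed) = 1×286 + 2×355 + 7×420 + 1×355 = 4291
ΔH = Σ(broken) − Σ(formed) = (4070 + D) − (4291) = −221 + D
Setting this equal to −24 kJ gives D = 197 kJ/mol.

D(Br–Br) ≈ 197 kJ/mol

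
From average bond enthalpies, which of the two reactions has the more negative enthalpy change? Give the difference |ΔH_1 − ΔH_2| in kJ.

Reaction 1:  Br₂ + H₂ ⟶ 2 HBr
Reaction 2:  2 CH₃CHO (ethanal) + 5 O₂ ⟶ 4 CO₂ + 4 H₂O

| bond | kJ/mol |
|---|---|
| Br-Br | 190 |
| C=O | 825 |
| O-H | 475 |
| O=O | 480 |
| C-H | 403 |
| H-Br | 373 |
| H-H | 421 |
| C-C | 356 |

Reaction 1:
  Bonds broken (reactants):
    Br-Br: 1 × 190 = 190
    H-H: 1 × 421 = 421
    Σ(broken) = 611 kJ
  Bonds formed (products):
    H-Br: 2 × 373 = 746
    Σ(formed) = 746 kJ
  ΔH_1 = 611 − 746 = −135 kJ
Reaction 2:
  Bonds broken (reactants):
    C-C: 2 × 356 = 712
    C-H: 8 × 403 = 3224
    C=O: 2 × 825 = 1650
    O=O: 5 × 480 = 2400
    Σ(broken) = 7986 kJ
  Bonds formed (products):
    C=O: 8 × 825 = 6600
    O-H: 8 × 475 = 3800
    Σ(formed) = 10400 kJ
  ΔH_2 = 7986 − 10400 = −2414 kJ
ΔH_1 − ΔH_2 = +2279 kJ, so reaction 2 has the more negative ΔH; |ΔH_1 − ΔH_2| = 2279 kJ.

Reaction 2, by 2279 kJ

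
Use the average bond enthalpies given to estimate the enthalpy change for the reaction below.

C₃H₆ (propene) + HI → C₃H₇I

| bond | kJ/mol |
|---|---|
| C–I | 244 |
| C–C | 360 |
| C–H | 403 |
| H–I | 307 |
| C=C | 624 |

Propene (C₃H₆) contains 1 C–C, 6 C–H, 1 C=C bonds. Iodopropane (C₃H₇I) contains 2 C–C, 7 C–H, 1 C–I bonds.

ΔH ≈ −76 kJ

Bonds broken (reactants):
  C–C: 1 × 360 = 360
  C–H: 6 × 403 = 2418
  C=C: 1 × 624 = 624
  H–I: 1 × 307 = 307
  Σ(broken) = 3709 kJ
Bonds formed (products):
  C–C: 2 × 360 = 720
  C–H: 7 × 403 = 2821
  C–I: 1 × 244 = 244
  Σ(formed) = 3785 kJ
ΔH = Σ(broken) − Σ(formed) = 3709 − 3785 = −76 kJ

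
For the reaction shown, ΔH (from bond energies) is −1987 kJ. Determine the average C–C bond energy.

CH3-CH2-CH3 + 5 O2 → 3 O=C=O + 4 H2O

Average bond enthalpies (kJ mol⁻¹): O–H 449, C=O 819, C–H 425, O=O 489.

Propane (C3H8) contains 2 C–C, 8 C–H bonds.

Let D be the C–C bond energy.
Σ(broken) = 2×D + 8×425 + 5×489 = 5845 + 2D
Σ(formed) = 6×819 + 8×449 = 8506
ΔH = Σ(broken) − Σ(formed) = (5845 + 2D) − (8506) = −2661 + 2D
Setting this equal to −1987 kJ gives 2D = 674, so D = 337 kJ/mol.

D(C–C) ≈ 337 kJ/mol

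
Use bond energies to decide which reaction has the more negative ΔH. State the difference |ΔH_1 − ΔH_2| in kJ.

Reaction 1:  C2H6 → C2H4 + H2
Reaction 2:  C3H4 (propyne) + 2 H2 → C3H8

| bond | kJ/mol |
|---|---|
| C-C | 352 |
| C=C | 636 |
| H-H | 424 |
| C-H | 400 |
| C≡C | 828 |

Reaction 2, by 368 kJ

Reaction 1:
  Bonds broken (reactants):
    C-C: 1 × 352 = 352
    C-H: 6 × 400 = 2400
    Σ(broken) = 2752 kJ
  Bonds formed (products):
    C-H: 4 × 400 = 1600
    C=C: 1 × 636 = 636
    H-H: 1 × 424 = 424
    Σ(formed) = 2660 kJ
  ΔH_1 = 2752 − 2660 = +92 kJ
Reaction 2:
  Bonds broken (reactants):
    C≡C: 1 × 828 = 828
    C-C: 1 × 352 = 352
    C-H: 4 × 400 = 1600
    H-H: 2 × 424 = 848
    Σ(broken) = 3628 kJ
  Bonds formed (products):
    C-C: 2 × 352 = 704
    C-H: 8 × 400 = 3200
    Σ(formed) = 3904 kJ
  ΔH_2 = 3628 − 3904 = −276 kJ
ΔH_1 − ΔH_2 = +368 kJ, so reaction 2 has the more negative ΔH; |ΔH_1 − ΔH_2| = 368 kJ.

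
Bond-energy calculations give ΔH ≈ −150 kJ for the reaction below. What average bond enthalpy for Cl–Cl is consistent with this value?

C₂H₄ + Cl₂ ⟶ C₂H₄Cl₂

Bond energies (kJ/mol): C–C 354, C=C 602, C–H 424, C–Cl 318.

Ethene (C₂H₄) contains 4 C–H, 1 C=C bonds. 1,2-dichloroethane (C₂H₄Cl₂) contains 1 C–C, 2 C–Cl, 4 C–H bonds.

D(Cl–Cl) ≈ 238 kJ/mol

Let D be the Cl–Cl bond energy.
Σ(broken) = 4×424 + 1×602 + 1×D = 2298 + D
Σ(formed) = 1×354 + 2×318 + 4×424 = 2686
ΔH = Σ(broken) − Σ(formed) = (2298 + D) − (2686) = −388 + D
Setting this equal to −150 kJ gives D = 238 kJ/mol.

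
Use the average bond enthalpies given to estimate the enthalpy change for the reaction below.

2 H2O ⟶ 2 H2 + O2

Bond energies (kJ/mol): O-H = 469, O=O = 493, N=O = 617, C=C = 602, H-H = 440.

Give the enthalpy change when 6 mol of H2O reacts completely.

Bonds broken (reactants):
  O-H: 4 × 469 = 1876
  Σ(broken) = 1876 kJ
Bonds formed (products):
  H-H: 2 × 440 = 880
  O=O: 1 × 493 = 493
  Σ(formed) = 1373 kJ
ΔH = Σ(broken) − Σ(formed) = 1876 − 1373 = +503 kJ
For 3× the reaction as written: 3 × (+503) = +1509 kJ

ΔH = +1509 kJ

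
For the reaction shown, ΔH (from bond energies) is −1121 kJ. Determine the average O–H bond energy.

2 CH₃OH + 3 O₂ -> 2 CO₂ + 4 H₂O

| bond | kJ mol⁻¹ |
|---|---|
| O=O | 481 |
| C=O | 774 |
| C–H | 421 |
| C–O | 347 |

Let D be the O–H bond energy.
Σ(broken) = 6×421 + 2×347 + 2×D + 3×481 = 4663 + 2D
Σ(formed) = 4×774 + 8×D = 3096 + 8D
ΔH = Σ(broken) − Σ(formed) = (4663 + 2D) − (3096 + 8D) = +1567 − 6D
Setting this equal to −1121 kJ gives 6D = 2688, so D = 448 kJ/mol.

D(O–H) ≈ 448 kJ/mol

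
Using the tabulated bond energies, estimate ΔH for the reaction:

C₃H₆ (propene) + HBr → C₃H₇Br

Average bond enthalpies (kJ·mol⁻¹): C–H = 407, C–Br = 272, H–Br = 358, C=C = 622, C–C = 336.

Bonds broken (reactants):
  C–C: 1 × 336 = 336
  C–H: 6 × 407 = 2442
  C=C: 1 × 622 = 622
  H–Br: 1 × 358 = 358
  Σ(broken) = 3758 kJ
Bonds formed (products):
  C–Br: 1 × 272 = 272
  C–C: 2 × 336 = 672
  C–H: 7 × 407 = 2849
  Σ(formed) = 3793 kJ
ΔH = Σ(broken) − Σ(formed) = 3758 − 3793 = −35 kJ

ΔH ≈ −35 kJ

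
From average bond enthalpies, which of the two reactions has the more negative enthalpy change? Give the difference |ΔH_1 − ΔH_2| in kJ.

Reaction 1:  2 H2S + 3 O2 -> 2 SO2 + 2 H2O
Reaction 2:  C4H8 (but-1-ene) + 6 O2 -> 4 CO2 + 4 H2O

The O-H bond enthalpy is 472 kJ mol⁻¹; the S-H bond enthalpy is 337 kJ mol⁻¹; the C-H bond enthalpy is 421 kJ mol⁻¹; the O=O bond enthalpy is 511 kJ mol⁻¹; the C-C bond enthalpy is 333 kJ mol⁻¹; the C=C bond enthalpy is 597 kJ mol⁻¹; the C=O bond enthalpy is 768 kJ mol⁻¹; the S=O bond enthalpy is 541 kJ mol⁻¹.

Reaction 2, by 1052 kJ

Reaction 1:
  Bonds broken (reactants):
    O=O: 3 × 511 = 1533
    S-H: 4 × 337 = 1348
    Σ(broken) = 2881 kJ
  Bonds formed (products):
    O-H: 4 × 472 = 1888
    S=O: 4 × 541 = 2164
    Σ(formed) = 4052 kJ
  ΔH_1 = 2881 − 4052 = −1171 kJ
Reaction 2:
  Bonds broken (reactants):
    C-C: 2 × 333 = 666
    C-H: 8 × 421 = 3368
    C=C: 1 × 597 = 597
    O=O: 6 × 511 = 3066
    Σ(broken) = 7697 kJ
  Bonds formed (products):
    C=O: 8 × 768 = 6144
    O-H: 8 × 472 = 3776
    Σ(formed) = 9920 kJ
  ΔH_2 = 7697 − 9920 = −2223 kJ
ΔH_1 − ΔH_2 = +1052 kJ, so reaction 2 has the more negative ΔH; |ΔH_1 − ΔH_2| = 1052 kJ.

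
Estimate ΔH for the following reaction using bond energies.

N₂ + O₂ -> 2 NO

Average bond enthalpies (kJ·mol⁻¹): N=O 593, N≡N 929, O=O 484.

Bonds broken (reactants):
  N≡N: 1 × 929 = 929
  O=O: 1 × 484 = 484
  Σ(broken) = 1413 kJ
Bonds formed (products):
  N=O: 2 × 593 = 1186
  Σ(formed) = 1186 kJ
ΔH = Σ(broken) − Σ(formed) = 1413 − 1186 = +227 kJ

ΔH ≈ +227 kJ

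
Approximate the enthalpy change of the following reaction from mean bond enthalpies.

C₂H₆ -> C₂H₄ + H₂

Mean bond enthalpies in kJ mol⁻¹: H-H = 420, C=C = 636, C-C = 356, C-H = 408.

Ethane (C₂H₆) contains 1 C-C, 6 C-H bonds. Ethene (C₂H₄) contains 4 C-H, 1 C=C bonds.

ΔH ≈ +116 kJ

Bonds broken (reactants):
  C-C: 1 × 356 = 356
  C-H: 6 × 408 = 2448
  Σ(broken) = 2804 kJ
Bonds formed (products):
  C-H: 4 × 408 = 1632
  C=C: 1 × 636 = 636
  H-H: 1 × 420 = 420
  Σ(formed) = 2688 kJ
ΔH = Σ(broken) − Σ(formed) = 2804 − 2688 = +116 kJ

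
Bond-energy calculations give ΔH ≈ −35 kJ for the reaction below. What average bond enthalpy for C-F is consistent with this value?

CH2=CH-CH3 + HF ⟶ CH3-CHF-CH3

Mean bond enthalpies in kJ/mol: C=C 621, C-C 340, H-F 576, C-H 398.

Let D be the C-F bond energy.
Σ(broken) = 1×340 + 6×398 + 1×621 + 1×576 = 3925
Σ(formed) = 2×340 + 1×D + 7×398 = 3466 + D
ΔH = Σ(broken) − Σ(formed) = (3925) − (3466 + D) = +459 − D
Setting this equal to −35 kJ gives D = 494 kJ/mol.

D(C-F) ≈ 494 kJ/mol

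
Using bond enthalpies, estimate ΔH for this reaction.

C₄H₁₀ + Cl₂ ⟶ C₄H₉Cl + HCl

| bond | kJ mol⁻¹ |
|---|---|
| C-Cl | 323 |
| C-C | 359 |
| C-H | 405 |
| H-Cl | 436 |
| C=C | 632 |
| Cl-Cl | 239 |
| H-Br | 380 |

Bonds broken (reactants):
  C-C: 3 × 359 = 1077
  C-H: 10 × 405 = 4050
  Cl-Cl: 1 × 239 = 239
  Σ(broken) = 5366 kJ
Bonds formed (products):
  C-C: 3 × 359 = 1077
  C-Cl: 1 × 323 = 323
  C-H: 9 × 405 = 3645
  H-Cl: 1 × 436 = 436
  Σ(formed) = 5481 kJ
ΔH = Σ(broken) − Σ(formed) = 5366 − 5481 = −115 kJ

ΔH ≈ −115 kJ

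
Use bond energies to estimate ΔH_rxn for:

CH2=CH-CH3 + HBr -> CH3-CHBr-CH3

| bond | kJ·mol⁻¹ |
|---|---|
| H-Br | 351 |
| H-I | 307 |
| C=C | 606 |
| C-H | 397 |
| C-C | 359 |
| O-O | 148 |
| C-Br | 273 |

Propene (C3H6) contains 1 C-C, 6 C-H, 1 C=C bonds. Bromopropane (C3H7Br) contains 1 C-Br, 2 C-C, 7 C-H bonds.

ΔH ≈ −72 kJ

Bonds broken (reactants):
  C-C: 1 × 359 = 359
  C-H: 6 × 397 = 2382
  C=C: 1 × 606 = 606
  H-Br: 1 × 351 = 351
  Σ(broken) = 3698 kJ
Bonds formed (products):
  C-Br: 1 × 273 = 273
  C-C: 2 × 359 = 718
  C-H: 7 × 397 = 2779
  Σ(formed) = 3770 kJ
ΔH = Σ(broken) − Σ(formed) = 3698 − 3770 = −72 kJ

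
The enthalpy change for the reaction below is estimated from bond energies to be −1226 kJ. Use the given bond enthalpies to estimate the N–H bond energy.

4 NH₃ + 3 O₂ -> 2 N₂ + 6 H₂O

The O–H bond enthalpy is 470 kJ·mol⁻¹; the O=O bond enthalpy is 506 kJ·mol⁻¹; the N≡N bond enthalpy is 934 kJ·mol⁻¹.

D(N–H) ≈ 397 kJ/mol

Let D be the N–H bond energy.
Σ(broken) = 12×D + 3×506 = 1518 + 12D
Σ(formed) = 2×934 + 12×470 = 7508
ΔH = Σ(broken) − Σ(formed) = (1518 + 12D) − (7508) = −5990 + 12D
Setting this equal to −1226 kJ gives 12D = 4764, so D = 397 kJ/mol.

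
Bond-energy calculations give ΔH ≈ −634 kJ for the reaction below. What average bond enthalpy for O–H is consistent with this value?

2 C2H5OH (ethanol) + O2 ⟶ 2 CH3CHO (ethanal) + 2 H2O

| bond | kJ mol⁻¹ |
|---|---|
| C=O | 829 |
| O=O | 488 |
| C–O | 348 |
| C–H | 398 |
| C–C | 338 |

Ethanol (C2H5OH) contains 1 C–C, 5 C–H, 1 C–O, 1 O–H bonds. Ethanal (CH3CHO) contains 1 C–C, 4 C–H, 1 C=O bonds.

D(O–H) ≈ 478 kJ/mol

Let D be the O–H bond energy.
Σ(broken) = 2×338 + 10×398 + 2×348 + 2×D + 1×488 = 5840 + 2D
Σ(formed) = 2×338 + 8×398 + 2×829 + 4×D = 5518 + 4D
ΔH = Σ(broken) − Σ(formed) = (5840 + 2D) − (5518 + 4D) = +322 − 2D
Setting this equal to −634 kJ gives 2D = 956, so D = 478 kJ/mol.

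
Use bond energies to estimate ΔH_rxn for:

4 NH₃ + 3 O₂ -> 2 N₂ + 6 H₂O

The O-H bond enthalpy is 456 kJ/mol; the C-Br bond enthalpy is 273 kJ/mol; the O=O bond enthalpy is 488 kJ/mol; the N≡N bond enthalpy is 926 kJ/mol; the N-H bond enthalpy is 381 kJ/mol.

ΔH ≈ −1288 kJ

Bonds broken (reactants):
  N-H: 12 × 381 = 4572
  O=O: 3 × 488 = 1464
  Σ(broken) = 6036 kJ
Bonds formed (products):
  N≡N: 2 × 926 = 1852
  O-H: 12 × 456 = 5472
  Σ(formed) = 7324 kJ
ΔH = Σ(broken) − Σ(formed) = 6036 − 7324 = −1288 kJ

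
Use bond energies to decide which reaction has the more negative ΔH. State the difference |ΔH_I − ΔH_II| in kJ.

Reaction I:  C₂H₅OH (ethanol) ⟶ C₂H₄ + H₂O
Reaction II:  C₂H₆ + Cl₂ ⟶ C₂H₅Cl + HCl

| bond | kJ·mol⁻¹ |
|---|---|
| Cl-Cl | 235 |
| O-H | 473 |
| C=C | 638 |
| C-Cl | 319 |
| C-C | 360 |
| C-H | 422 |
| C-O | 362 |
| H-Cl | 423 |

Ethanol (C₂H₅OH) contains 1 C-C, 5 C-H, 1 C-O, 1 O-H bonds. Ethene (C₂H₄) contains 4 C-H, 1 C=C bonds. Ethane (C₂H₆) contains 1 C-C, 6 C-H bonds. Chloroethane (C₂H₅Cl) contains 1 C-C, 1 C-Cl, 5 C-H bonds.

Reaction I:
  Bonds broken (reactants):
    C-C: 1 × 360 = 360
    C-H: 5 × 422 = 2110
    C-O: 1 × 362 = 362
    O-H: 1 × 473 = 473
    Σ(broken) = 3305 kJ
  Bonds formed (products):
    C-H: 4 × 422 = 1688
    C=C: 1 × 638 = 638
    O-H: 2 × 473 = 946
    Σ(formed) = 3272 kJ
  ΔH_I = 3305 − 3272 = +33 kJ
Reaction II:
  Bonds broken (reactants):
    C-C: 1 × 360 = 360
    C-H: 6 × 422 = 2532
    Cl-Cl: 1 × 235 = 235
    Σ(broken) = 3127 kJ
  Bonds formed (products):
    C-C: 1 × 360 = 360
    C-Cl: 1 × 319 = 319
    C-H: 5 × 422 = 2110
    H-Cl: 1 × 423 = 423
    Σ(formed) = 3212 kJ
  ΔH_II = 3127 − 3212 = −85 kJ
ΔH_I − ΔH_II = +118 kJ, so reaction II has the more negative ΔH; |ΔH_I − ΔH_II| = 118 kJ.

Reaction II, by 118 kJ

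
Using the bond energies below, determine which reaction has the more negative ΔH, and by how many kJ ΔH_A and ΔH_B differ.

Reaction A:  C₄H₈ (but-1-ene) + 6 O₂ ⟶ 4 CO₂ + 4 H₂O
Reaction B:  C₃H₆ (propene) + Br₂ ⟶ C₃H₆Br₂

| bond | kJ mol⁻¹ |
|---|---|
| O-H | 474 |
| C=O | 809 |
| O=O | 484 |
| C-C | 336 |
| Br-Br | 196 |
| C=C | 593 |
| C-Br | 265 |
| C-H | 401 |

Reaction A:
  Bonds broken (reactants):
    C-C: 2 × 336 = 672
    C-H: 8 × 401 = 3208
    C=C: 1 × 593 = 593
    O=O: 6 × 484 = 2904
    Σ(broken) = 7377 kJ
  Bonds formed (products):
    C=O: 8 × 809 = 6472
    O-H: 8 × 474 = 3792
    Σ(formed) = 10264 kJ
  ΔH_A = 7377 − 10264 = −2887 kJ
Reaction B:
  Bonds broken (reactants):
    Br-Br: 1 × 196 = 196
    C-C: 1 × 336 = 336
    C-H: 6 × 401 = 2406
    C=C: 1 × 593 = 593
    Σ(broken) = 3531 kJ
  Bonds formed (products):
    C-Br: 2 × 265 = 530
    C-C: 2 × 336 = 672
    C-H: 6 × 401 = 2406
    Σ(formed) = 3608 kJ
  ΔH_B = 3531 − 3608 = −77 kJ
ΔH_A − ΔH_B = −2810 kJ, so reaction A has the more negative ΔH; |ΔH_A − ΔH_B| = 2810 kJ.

Reaction A, by 2810 kJ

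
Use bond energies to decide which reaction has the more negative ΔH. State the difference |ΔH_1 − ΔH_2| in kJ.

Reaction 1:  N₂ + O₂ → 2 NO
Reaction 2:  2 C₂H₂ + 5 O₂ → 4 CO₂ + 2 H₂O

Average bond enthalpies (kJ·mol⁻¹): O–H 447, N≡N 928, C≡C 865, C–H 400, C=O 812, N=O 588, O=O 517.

Reaction 1:
  Bonds broken (reactants):
    N≡N: 1 × 928 = 928
    O=O: 1 × 517 = 517
    Σ(broken) = 1445 kJ
  Bonds formed (products):
    N=O: 2 × 588 = 1176
    Σ(formed) = 1176 kJ
  ΔH_1 = 1445 − 1176 = +269 kJ
Reaction 2:
  Bonds broken (reactants):
    C≡C: 2 × 865 = 1730
    C–H: 4 × 400 = 1600
    O=O: 5 × 517 = 2585
    Σ(broken) = 5915 kJ
  Bonds formed (products):
    C=O: 8 × 812 = 6496
    O–H: 4 × 447 = 1788
    Σ(formed) = 8284 kJ
  ΔH_2 = 5915 − 8284 = −2369 kJ
ΔH_1 − ΔH_2 = +2638 kJ, so reaction 2 has the more negative ΔH; |ΔH_1 − ΔH_2| = 2638 kJ.

Reaction 2, by 2638 kJ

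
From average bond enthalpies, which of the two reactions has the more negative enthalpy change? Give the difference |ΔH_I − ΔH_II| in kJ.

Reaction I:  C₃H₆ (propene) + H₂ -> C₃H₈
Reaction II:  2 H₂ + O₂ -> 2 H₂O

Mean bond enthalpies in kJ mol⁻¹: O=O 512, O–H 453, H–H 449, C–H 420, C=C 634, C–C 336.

Reaction II, by 309 kJ

Reaction I:
  Bonds broken (reactants):
    C–C: 1 × 336 = 336
    C–H: 6 × 420 = 2520
    C=C: 1 × 634 = 634
    H–H: 1 × 449 = 449
    Σ(broken) = 3939 kJ
  Bonds formed (products):
    C–C: 2 × 336 = 672
    C–H: 8 × 420 = 3360
    Σ(formed) = 4032 kJ
  ΔH_I = 3939 − 4032 = −93 kJ
Reaction II:
  Bonds broken (reactants):
    H–H: 2 × 449 = 898
    O=O: 1 × 512 = 512
    Σ(broken) = 1410 kJ
  Bonds formed (products):
    O–H: 4 × 453 = 1812
    Σ(formed) = 1812 kJ
  ΔH_II = 1410 − 1812 = −402 kJ
ΔH_I − ΔH_II = +309 kJ, so reaction II has the more negative ΔH; |ΔH_I − ΔH_II| = 309 kJ.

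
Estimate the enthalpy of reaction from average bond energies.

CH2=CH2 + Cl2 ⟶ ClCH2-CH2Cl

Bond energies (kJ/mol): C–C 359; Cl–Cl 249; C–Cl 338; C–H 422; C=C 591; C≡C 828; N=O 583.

Bonds broken (reactants):
  C–H: 4 × 422 = 1688
  C=C: 1 × 591 = 591
  Cl–Cl: 1 × 249 = 249
  Σ(broken) = 2528 kJ
Bonds formed (products):
  C–C: 1 × 359 = 359
  C–Cl: 2 × 338 = 676
  C–H: 4 × 422 = 1688
  Σ(formed) = 2723 kJ
ΔH = Σ(broken) − Σ(formed) = 2528 − 2723 = −195 kJ

ΔH ≈ −195 kJ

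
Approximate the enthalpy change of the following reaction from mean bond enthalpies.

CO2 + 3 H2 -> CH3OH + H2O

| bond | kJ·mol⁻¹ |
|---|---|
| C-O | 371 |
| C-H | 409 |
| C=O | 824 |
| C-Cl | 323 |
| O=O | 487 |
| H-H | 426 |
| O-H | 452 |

ΔH ≈ −28 kJ

Bonds broken (reactants):
  C=O: 2 × 824 = 1648
  H-H: 3 × 426 = 1278
  Σ(broken) = 2926 kJ
Bonds formed (products):
  C-H: 3 × 409 = 1227
  C-O: 1 × 371 = 371
  O-H: 3 × 452 = 1356
  Σ(formed) = 2954 kJ
ΔH = Σ(broken) − Σ(formed) = 2926 − 2954 = −28 kJ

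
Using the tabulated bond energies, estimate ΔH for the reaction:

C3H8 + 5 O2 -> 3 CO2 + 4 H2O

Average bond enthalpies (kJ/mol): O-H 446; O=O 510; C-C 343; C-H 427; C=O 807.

Bonds broken (reactants):
  C-C: 2 × 343 = 686
  C-H: 8 × 427 = 3416
  O=O: 5 × 510 = 2550
  Σ(broken) = 6652 kJ
Bonds formed (products):
  C=O: 6 × 807 = 4842
  O-H: 8 × 446 = 3568
  Σ(formed) = 8410 kJ
ΔH = Σ(broken) − Σ(formed) = 6652 − 8410 = −1758 kJ

ΔH ≈ −1758 kJ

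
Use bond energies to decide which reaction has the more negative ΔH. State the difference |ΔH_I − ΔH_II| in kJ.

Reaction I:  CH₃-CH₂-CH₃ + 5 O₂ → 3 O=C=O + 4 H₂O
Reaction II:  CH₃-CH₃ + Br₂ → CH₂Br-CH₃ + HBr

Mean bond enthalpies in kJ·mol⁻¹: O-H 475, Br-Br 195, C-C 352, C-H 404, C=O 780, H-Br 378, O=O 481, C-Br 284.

Reaction I, by 2076 kJ

Reaction I:
  Bonds broken (reactants):
    C-C: 2 × 352 = 704
    C-H: 8 × 404 = 3232
    O=O: 5 × 481 = 2405
    Σ(broken) = 6341 kJ
  Bonds formed (products):
    C=O: 6 × 780 = 4680
    O-H: 8 × 475 = 3800
    Σ(formed) = 8480 kJ
  ΔH_I = 6341 − 8480 = −2139 kJ
Reaction II:
  Bonds broken (reactants):
    Br-Br: 1 × 195 = 195
    C-C: 1 × 352 = 352
    C-H: 6 × 404 = 2424
    Σ(broken) = 2971 kJ
  Bonds formed (products):
    C-Br: 1 × 284 = 284
    C-C: 1 × 352 = 352
    C-H: 5 × 404 = 2020
    H-Br: 1 × 378 = 378
    Σ(formed) = 3034 kJ
  ΔH_II = 2971 − 3034 = −63 kJ
ΔH_I − ΔH_II = −2076 kJ, so reaction I has the more negative ΔH; |ΔH_I − ΔH_II| = 2076 kJ.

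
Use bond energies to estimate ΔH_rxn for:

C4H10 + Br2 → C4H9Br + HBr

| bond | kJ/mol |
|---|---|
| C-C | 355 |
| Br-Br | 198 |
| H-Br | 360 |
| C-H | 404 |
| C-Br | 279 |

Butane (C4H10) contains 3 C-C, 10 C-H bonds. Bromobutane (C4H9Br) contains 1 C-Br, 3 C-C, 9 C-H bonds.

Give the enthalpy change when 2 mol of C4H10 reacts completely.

Bonds broken (reactants):
  Br-Br: 1 × 198 = 198
  C-C: 3 × 355 = 1065
  C-H: 10 × 404 = 4040
  Σ(broken) = 5303 kJ
Bonds formed (products):
  C-Br: 1 × 279 = 279
  C-C: 3 × 355 = 1065
  C-H: 9 × 404 = 3636
  H-Br: 1 × 360 = 360
  Σ(formed) = 5340 kJ
ΔH = Σ(broken) − Σ(formed) = 5303 − 5340 = −37 kJ
For 2× the reaction as written: 2 × (−37) = −74 kJ

ΔH = −74 kJ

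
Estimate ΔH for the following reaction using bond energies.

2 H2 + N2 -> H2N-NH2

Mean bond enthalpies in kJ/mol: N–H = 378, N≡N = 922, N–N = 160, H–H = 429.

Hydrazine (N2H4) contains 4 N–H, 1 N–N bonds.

Bonds broken (reactants):
  H–H: 2 × 429 = 858
  N≡N: 1 × 922 = 922
  Σ(broken) = 1780 kJ
Bonds formed (products):
  N–H: 4 × 378 = 1512
  N–N: 1 × 160 = 160
  Σ(formed) = 1672 kJ
ΔH = Σ(broken) − Σ(formed) = 1780 − 1672 = +108 kJ

ΔH ≈ +108 kJ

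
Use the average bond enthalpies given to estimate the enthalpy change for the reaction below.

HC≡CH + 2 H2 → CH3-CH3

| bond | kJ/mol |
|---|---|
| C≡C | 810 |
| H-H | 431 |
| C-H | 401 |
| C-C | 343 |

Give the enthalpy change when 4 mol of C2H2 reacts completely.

ΔH = −1100 kJ

Bonds broken (reactants):
  C≡C: 1 × 810 = 810
  C-H: 2 × 401 = 802
  H-H: 2 × 431 = 862
  Σ(broken) = 2474 kJ
Bonds formed (products):
  C-C: 1 × 343 = 343
  C-H: 6 × 401 = 2406
  Σ(formed) = 2749 kJ
ΔH = Σ(broken) − Σ(formed) = 2474 − 2749 = −275 kJ
For 4× the reaction as written: 4 × (−275) = −1100 kJ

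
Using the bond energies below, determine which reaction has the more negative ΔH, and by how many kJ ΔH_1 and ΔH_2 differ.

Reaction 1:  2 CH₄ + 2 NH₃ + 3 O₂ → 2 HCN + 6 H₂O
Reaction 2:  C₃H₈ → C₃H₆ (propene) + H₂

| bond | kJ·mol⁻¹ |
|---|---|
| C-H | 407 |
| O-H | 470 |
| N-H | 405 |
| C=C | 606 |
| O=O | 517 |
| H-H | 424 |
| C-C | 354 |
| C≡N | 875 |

Reaction 1, by 1105 kJ

Reaction 1:
  Bonds broken (reactants):
    C-H: 8 × 407 = 3256
    N-H: 6 × 405 = 2430
    O=O: 3 × 517 = 1551
    Σ(broken) = 7237 kJ
  Bonds formed (products):
    C≡N: 2 × 875 = 1750
    C-H: 2 × 407 = 814
    O-H: 12 × 470 = 5640
    Σ(formed) = 8204 kJ
  ΔH_1 = 7237 − 8204 = −967 kJ
Reaction 2:
  Bonds broken (reactants):
    C-C: 2 × 354 = 708
    C-H: 8 × 407 = 3256
    Σ(broken) = 3964 kJ
  Bonds formed (products):
    C-C: 1 × 354 = 354
    C-H: 6 × 407 = 2442
    C=C: 1 × 606 = 606
    H-H: 1 × 424 = 424
    Σ(formed) = 3826 kJ
  ΔH_2 = 3964 − 3826 = +138 kJ
ΔH_1 − ΔH_2 = −1105 kJ, so reaction 1 has the more negative ΔH; |ΔH_1 − ΔH_2| = 1105 kJ.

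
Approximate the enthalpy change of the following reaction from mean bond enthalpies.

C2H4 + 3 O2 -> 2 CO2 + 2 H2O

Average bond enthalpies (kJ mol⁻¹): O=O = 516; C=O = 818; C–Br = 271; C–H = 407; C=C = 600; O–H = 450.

ΔH ≈ −1296 kJ

Bonds broken (reactants):
  C–H: 4 × 407 = 1628
  C=C: 1 × 600 = 600
  O=O: 3 × 516 = 1548
  Σ(broken) = 3776 kJ
Bonds formed (products):
  C=O: 4 × 818 = 3272
  O–H: 4 × 450 = 1800
  Σ(formed) = 5072 kJ
ΔH = Σ(broken) − Σ(formed) = 3776 − 5072 = −1296 kJ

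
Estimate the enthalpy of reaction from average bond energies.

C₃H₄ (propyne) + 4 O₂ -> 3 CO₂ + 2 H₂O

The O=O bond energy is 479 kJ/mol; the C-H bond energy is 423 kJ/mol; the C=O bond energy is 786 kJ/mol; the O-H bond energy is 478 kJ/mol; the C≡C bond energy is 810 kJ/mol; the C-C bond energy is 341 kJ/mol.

Bonds broken (reactants):
  C≡C: 1 × 810 = 810
  C-C: 1 × 341 = 341
  C-H: 4 × 423 = 1692
  O=O: 4 × 479 = 1916
  Σ(broken) = 4759 kJ
Bonds formed (products):
  C=O: 6 × 786 = 4716
  O-H: 4 × 478 = 1912
  Σ(formed) = 6628 kJ
ΔH = Σ(broken) − Σ(formed) = 4759 − 6628 = −1869 kJ

ΔH ≈ −1869 kJ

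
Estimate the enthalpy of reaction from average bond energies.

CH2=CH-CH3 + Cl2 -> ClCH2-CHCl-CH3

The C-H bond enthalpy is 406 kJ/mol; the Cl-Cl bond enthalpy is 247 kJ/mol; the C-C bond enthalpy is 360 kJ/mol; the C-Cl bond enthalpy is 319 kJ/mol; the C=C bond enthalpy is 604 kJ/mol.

Bonds broken (reactants):
  C-C: 1 × 360 = 360
  C-H: 6 × 406 = 2436
  C=C: 1 × 604 = 604
  Cl-Cl: 1 × 247 = 247
  Σ(broken) = 3647 kJ
Bonds formed (products):
  C-C: 2 × 360 = 720
  C-Cl: 2 × 319 = 638
  C-H: 6 × 406 = 2436
  Σ(formed) = 3794 kJ
ΔH = Σ(broken) − Σ(formed) = 3647 − 3794 = −147 kJ

ΔH ≈ −147 kJ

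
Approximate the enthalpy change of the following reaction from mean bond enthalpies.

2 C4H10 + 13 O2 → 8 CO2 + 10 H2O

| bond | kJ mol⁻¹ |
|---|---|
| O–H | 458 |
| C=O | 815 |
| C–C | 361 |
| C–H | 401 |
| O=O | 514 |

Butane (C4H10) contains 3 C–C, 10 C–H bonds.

Bonds broken (reactants):
  C–C: 6 × 361 = 2166
  C–H: 20 × 401 = 8020
  O=O: 13 × 514 = 6682
  Σ(broken) = 16868 kJ
Bonds formed (products):
  C=O: 16 × 815 = 13040
  O–H: 20 × 458 = 9160
  Σ(formed) = 22200 kJ
ΔH = Σ(broken) − Σ(formed) = 16868 − 22200 = −5332 kJ

ΔH ≈ −5332 kJ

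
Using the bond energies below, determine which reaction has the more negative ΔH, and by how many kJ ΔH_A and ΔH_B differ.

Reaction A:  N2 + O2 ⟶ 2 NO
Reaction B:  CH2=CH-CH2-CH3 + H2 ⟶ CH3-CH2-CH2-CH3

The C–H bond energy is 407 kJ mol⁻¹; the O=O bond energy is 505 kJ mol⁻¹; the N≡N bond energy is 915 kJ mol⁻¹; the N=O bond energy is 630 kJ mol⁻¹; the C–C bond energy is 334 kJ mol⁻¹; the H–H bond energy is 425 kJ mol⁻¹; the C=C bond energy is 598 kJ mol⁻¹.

Reaction B, by 285 kJ

Reaction A:
  Bonds broken (reactants):
    N≡N: 1 × 915 = 915
    O=O: 1 × 505 = 505
    Σ(broken) = 1420 kJ
  Bonds formed (products):
    N=O: 2 × 630 = 1260
    Σ(formed) = 1260 kJ
  ΔH_A = 1420 − 1260 = +160 kJ
Reaction B:
  Bonds broken (reactants):
    C–C: 2 × 334 = 668
    C–H: 8 × 407 = 3256
    C=C: 1 × 598 = 598
    H–H: 1 × 425 = 425
    Σ(broken) = 4947 kJ
  Bonds formed (products):
    C–C: 3 × 334 = 1002
    C–H: 10 × 407 = 4070
    Σ(formed) = 5072 kJ
  ΔH_B = 4947 − 5072 = −125 kJ
ΔH_A − ΔH_B = +285 kJ, so reaction B has the more negative ΔH; |ΔH_A − ΔH_B| = 285 kJ.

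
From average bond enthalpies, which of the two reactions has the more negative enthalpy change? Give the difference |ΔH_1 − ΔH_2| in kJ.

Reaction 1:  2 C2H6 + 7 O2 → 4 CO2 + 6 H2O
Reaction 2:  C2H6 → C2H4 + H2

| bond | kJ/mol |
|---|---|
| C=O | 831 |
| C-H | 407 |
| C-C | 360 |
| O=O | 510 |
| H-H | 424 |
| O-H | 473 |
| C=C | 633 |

Reaction 1, by 3267 kJ

Reaction 1:
  Bonds broken (reactants):
    C-C: 2 × 360 = 720
    C-H: 12 × 407 = 4884
    O=O: 7 × 510 = 3570
    Σ(broken) = 9174 kJ
  Bonds formed (products):
    C=O: 8 × 831 = 6648
    O-H: 12 × 473 = 5676
    Σ(formed) = 12324 kJ
  ΔH_1 = 9174 − 12324 = −3150 kJ
Reaction 2:
  Bonds broken (reactants):
    C-C: 1 × 360 = 360
    C-H: 6 × 407 = 2442
    Σ(broken) = 2802 kJ
  Bonds formed (products):
    C-H: 4 × 407 = 1628
    C=C: 1 × 633 = 633
    H-H: 1 × 424 = 424
    Σ(formed) = 2685 kJ
  ΔH_2 = 2802 − 2685 = +117 kJ
ΔH_1 − ΔH_2 = −3267 kJ, so reaction 1 has the more negative ΔH; |ΔH_1 − ΔH_2| = 3267 kJ.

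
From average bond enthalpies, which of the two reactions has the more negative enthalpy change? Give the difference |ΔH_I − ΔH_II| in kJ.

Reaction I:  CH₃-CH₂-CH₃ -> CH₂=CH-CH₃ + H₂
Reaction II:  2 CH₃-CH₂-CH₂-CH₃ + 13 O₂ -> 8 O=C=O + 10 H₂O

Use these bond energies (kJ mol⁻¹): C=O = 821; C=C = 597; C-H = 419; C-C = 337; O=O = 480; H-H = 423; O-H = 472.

Reaction II, by 6089 kJ

Reaction I:
  Bonds broken (reactants):
    C-C: 2 × 337 = 674
    C-H: 8 × 419 = 3352
    Σ(broken) = 4026 kJ
  Bonds formed (products):
    C-C: 1 × 337 = 337
    C-H: 6 × 419 = 2514
    C=C: 1 × 597 = 597
    H-H: 1 × 423 = 423
    Σ(formed) = 3871 kJ
  ΔH_I = 4026 − 3871 = +155 kJ
Reaction II:
  Bonds broken (reactants):
    C-C: 6 × 337 = 2022
    C-H: 20 × 419 = 8380
    O=O: 13 × 480 = 6240
    Σ(broken) = 16642 kJ
  Bonds formed (products):
    C=O: 16 × 821 = 13136
    O-H: 20 × 472 = 9440
    Σ(formed) = 22576 kJ
  ΔH_II = 16642 − 22576 = −5934 kJ
ΔH_I − ΔH_II = +6089 kJ, so reaction II has the more negative ΔH; |ΔH_I − ΔH_II| = 6089 kJ.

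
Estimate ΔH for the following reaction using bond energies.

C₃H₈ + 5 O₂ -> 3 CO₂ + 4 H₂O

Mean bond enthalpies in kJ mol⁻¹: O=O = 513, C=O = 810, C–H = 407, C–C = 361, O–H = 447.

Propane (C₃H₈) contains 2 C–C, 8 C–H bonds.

Bonds broken (reactants):
  C–C: 2 × 361 = 722
  C–H: 8 × 407 = 3256
  O=O: 5 × 513 = 2565
  Σ(broken) = 6543 kJ
Bonds formed (products):
  C=O: 6 × 810 = 4860
  O–H: 8 × 447 = 3576
  Σ(formed) = 8436 kJ
ΔH = Σ(broken) − Σ(formed) = 6543 − 8436 = −1893 kJ

ΔH ≈ −1893 kJ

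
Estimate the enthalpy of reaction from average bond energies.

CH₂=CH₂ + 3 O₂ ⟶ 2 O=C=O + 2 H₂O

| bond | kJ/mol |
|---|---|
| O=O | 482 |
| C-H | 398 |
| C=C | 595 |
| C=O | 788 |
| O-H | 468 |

Bonds broken (reactants):
  C-H: 4 × 398 = 1592
  C=C: 1 × 595 = 595
  O=O: 3 × 482 = 1446
  Σ(broken) = 3633 kJ
Bonds formed (products):
  C=O: 4 × 788 = 3152
  O-H: 4 × 468 = 1872
  Σ(formed) = 5024 kJ
ΔH = Σ(broken) − Σ(formed) = 3633 − 5024 = −1391 kJ

ΔH ≈ −1391 kJ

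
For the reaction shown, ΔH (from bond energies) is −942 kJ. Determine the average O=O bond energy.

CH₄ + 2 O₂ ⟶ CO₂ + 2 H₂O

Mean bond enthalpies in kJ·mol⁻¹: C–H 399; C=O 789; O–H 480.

Let D be the O=O bond energy.
Σ(broken) = 4×399 + 2×D = 1596 + 2D
Σ(formed) = 2×789 + 4×480 = 3498
ΔH = Σ(broken) − Σ(formed) = (1596 + 2D) − (3498) = −1902 + 2D
Setting this equal to −942 kJ gives 2D = 960, so D = 480 kJ/mol.

D(O=O) ≈ 480 kJ/mol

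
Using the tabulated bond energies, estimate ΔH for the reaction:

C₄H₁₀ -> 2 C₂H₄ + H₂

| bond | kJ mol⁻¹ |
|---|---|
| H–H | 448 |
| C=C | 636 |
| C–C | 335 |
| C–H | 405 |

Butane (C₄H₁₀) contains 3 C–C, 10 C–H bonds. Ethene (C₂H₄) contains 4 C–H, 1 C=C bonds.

Bonds broken (reactants):
  C–C: 3 × 335 = 1005
  C–H: 10 × 405 = 4050
  Σ(broken) = 5055 kJ
Bonds formed (products):
  C–H: 8 × 405 = 3240
  C=C: 2 × 636 = 1272
  H–H: 1 × 448 = 448
  Σ(formed) = 4960 kJ
ΔH = Σ(broken) − Σ(formed) = 5055 − 4960 = +95 kJ

ΔH ≈ +95 kJ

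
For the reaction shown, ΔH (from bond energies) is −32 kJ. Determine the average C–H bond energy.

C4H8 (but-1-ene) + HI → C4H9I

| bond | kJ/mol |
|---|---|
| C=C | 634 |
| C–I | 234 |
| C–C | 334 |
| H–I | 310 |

Let D be the C–H bond energy.
Σ(broken) = 2×334 + 8×D + 1×634 + 1×310 = 1612 + 8D
Σ(formed) = 3×334 + 9×D + 1×234 = 1236 + 9D
ΔH = Σ(broken) − Σ(formed) = (1612 + 8D) − (1236 + 9D) = +376 − D
Setting this equal to −32 kJ gives D = 408 kJ/mol.

D(C–H) ≈ 408 kJ/mol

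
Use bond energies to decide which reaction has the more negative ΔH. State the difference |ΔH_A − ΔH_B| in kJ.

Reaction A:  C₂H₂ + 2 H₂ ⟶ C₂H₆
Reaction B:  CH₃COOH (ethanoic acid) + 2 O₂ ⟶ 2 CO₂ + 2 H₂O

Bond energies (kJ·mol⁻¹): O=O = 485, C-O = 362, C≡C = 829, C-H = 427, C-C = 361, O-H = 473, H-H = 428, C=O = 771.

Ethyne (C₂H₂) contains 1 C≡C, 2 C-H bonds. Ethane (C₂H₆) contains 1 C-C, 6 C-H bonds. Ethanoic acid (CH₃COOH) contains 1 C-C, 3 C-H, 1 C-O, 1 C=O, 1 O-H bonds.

Reaction B, by 374 kJ

Reaction A:
  Bonds broken (reactants):
    C≡C: 1 × 829 = 829
    C-H: 2 × 427 = 854
    H-H: 2 × 428 = 856
    Σ(broken) = 2539 kJ
  Bonds formed (products):
    C-C: 1 × 361 = 361
    C-H: 6 × 427 = 2562
    Σ(formed) = 2923 kJ
  ΔH_A = 2539 − 2923 = −384 kJ
Reaction B:
  Bonds broken (reactants):
    C-C: 1 × 361 = 361
    C-H: 3 × 427 = 1281
    C-O: 1 × 362 = 362
    C=O: 1 × 771 = 771
    O-H: 1 × 473 = 473
    O=O: 2 × 485 = 970
    Σ(broken) = 4218 kJ
  Bonds formed (products):
    C=O: 4 × 771 = 3084
    O-H: 4 × 473 = 1892
    Σ(formed) = 4976 kJ
  ΔH_B = 4218 − 4976 = −758 kJ
ΔH_A − ΔH_B = +374 kJ, so reaction B has the more negative ΔH; |ΔH_A − ΔH_B| = 374 kJ.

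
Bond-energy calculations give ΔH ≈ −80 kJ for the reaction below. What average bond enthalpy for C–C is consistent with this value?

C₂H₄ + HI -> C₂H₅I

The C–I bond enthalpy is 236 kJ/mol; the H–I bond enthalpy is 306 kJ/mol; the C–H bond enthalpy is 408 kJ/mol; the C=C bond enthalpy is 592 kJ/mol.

D(C–C) ≈ 334 kJ/mol

Let D be the C–C bond energy.
Σ(broken) = 4×408 + 1×592 + 1×306 = 2530
Σ(formed) = 1×D + 5×408 + 1×236 = 2276 + D
ΔH = Σ(broken) − Σ(formed) = (2530) − (2276 + D) = +254 − D
Setting this equal to −80 kJ gives D = 334 kJ/mol.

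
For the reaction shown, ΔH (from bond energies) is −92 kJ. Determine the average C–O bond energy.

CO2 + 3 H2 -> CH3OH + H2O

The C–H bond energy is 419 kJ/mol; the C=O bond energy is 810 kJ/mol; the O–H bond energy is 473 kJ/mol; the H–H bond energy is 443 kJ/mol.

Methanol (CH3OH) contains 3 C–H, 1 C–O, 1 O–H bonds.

D(C–O) ≈ 365 kJ/mol

Let D be the C–O bond energy.
Σ(broken) = 2×810 + 3×443 = 2949
Σ(formed) = 3×419 + 1×D + 3×473 = 2676 + D
ΔH = Σ(broken) − Σ(formed) = (2949) − (2676 + D) = +273 − D
Setting this equal to −92 kJ gives D = 365 kJ/mol.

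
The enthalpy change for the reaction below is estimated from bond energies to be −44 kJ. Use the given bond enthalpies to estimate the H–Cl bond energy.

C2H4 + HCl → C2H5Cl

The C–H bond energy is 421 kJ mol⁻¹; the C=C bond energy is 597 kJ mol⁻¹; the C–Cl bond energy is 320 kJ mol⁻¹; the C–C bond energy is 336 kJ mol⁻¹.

Let D be the H–Cl bond energy.
Σ(broken) = 4×421 + 1×597 + 1×D = 2281 + D
Σ(formed) = 1×336 + 1×320 + 5×421 = 2761
ΔH = Σ(broken) − Σ(formed) = (2281 + D) − (2761) = −480 + D
Setting this equal to −44 kJ gives D = 436 kJ/mol.

D(H–Cl) ≈ 436 kJ/mol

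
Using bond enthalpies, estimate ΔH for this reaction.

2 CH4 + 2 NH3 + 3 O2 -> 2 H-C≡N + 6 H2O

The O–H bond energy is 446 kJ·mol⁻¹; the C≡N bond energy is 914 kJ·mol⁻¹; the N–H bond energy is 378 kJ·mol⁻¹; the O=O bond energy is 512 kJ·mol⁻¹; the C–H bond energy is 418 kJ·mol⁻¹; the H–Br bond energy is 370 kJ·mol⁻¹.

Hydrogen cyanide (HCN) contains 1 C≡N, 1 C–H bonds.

ΔH ≈ −868 kJ

Bonds broken (reactants):
  C–H: 8 × 418 = 3344
  N–H: 6 × 378 = 2268
  O=O: 3 × 512 = 1536
  Σ(broken) = 7148 kJ
Bonds formed (products):
  C≡N: 2 × 914 = 1828
  C–H: 2 × 418 = 836
  O–H: 12 × 446 = 5352
  Σ(formed) = 8016 kJ
ΔH = Σ(broken) − Σ(formed) = 7148 − 8016 = −868 kJ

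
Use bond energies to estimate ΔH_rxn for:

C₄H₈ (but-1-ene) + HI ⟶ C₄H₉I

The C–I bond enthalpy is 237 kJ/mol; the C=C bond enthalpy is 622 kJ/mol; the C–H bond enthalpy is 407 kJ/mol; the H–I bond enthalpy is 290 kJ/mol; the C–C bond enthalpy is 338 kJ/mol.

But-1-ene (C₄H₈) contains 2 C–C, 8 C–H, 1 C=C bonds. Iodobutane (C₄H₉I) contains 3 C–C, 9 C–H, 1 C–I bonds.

Bonds broken (reactants):
  C–C: 2 × 338 = 676
  C–H: 8 × 407 = 3256
  C=C: 1 × 622 = 622
  H–I: 1 × 290 = 290
  Σ(broken) = 4844 kJ
Bonds formed (products):
  C–C: 3 × 338 = 1014
  C–H: 9 × 407 = 3663
  C–I: 1 × 237 = 237
  Σ(formed) = 4914 kJ
ΔH = Σ(broken) − Σ(formed) = 4844 − 4914 = −70 kJ

ΔH ≈ −70 kJ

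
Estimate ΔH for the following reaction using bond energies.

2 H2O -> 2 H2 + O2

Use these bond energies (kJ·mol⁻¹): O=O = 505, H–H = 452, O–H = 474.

ΔH ≈ +487 kJ

Bonds broken (reactants):
  O–H: 4 × 474 = 1896
  Σ(broken) = 1896 kJ
Bonds formed (products):
  H–H: 2 × 452 = 904
  O=O: 1 × 505 = 505
  Σ(formed) = 1409 kJ
ΔH = Σ(broken) − Σ(formed) = 1896 − 1409 = +487 kJ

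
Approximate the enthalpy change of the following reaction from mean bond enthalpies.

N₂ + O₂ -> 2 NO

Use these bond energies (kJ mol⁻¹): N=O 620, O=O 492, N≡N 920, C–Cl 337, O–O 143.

ΔH ≈ +172 kJ

Bonds broken (reactants):
  N≡N: 1 × 920 = 920
  O=O: 1 × 492 = 492
  Σ(broken) = 1412 kJ
Bonds formed (products):
  N=O: 2 × 620 = 1240
  Σ(formed) = 1240 kJ
ΔH = Σ(broken) − Σ(formed) = 1412 − 1240 = +172 kJ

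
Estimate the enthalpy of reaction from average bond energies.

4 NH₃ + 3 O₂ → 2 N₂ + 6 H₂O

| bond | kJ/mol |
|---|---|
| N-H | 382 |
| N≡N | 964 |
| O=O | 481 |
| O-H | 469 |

Bonds broken (reactants):
  N-H: 12 × 382 = 4584
  O=O: 3 × 481 = 1443
  Σ(broken) = 6027 kJ
Bonds formed (products):
  N≡N: 2 × 964 = 1928
  O-H: 12 × 469 = 5628
  Σ(formed) = 7556 kJ
ΔH = Σ(broken) − Σ(formed) = 6027 − 7556 = −1529 kJ

ΔH ≈ −1529 kJ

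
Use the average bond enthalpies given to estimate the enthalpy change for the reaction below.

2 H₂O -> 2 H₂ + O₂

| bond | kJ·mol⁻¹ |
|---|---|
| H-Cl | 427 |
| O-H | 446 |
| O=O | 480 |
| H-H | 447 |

ΔH ≈ +410 kJ

Bonds broken (reactants):
  O-H: 4 × 446 = 1784
  Σ(broken) = 1784 kJ
Bonds formed (products):
  H-H: 2 × 447 = 894
  O=O: 1 × 480 = 480
  Σ(formed) = 1374 kJ
ΔH = Σ(broken) − Σ(formed) = 1784 − 1374 = +410 kJ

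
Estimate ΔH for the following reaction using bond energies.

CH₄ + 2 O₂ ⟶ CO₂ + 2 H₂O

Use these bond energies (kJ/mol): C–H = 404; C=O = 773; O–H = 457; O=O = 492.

ΔH ≈ −774 kJ

Bonds broken (reactants):
  C–H: 4 × 404 = 1616
  O=O: 2 × 492 = 984
  Σ(broken) = 2600 kJ
Bonds formed (products):
  C=O: 2 × 773 = 1546
  O–H: 4 × 457 = 1828
  Σ(formed) = 3374 kJ
ΔH = Σ(broken) − Σ(formed) = 2600 − 3374 = −774 kJ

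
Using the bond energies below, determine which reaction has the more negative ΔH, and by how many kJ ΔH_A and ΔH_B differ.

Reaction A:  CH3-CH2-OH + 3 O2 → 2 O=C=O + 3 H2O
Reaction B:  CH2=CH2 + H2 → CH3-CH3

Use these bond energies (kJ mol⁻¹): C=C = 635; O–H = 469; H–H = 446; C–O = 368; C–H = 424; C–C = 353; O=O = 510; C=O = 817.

Reaction A, by 1122 kJ

Reaction A:
  Bonds broken (reactants):
    C–C: 1 × 353 = 353
    C–H: 5 × 424 = 2120
    C–O: 1 × 368 = 368
    O–H: 1 × 469 = 469
    O=O: 3 × 510 = 1530
    Σ(broken) = 4840 kJ
  Bonds formed (products):
    C=O: 4 × 817 = 3268
    O–H: 6 × 469 = 2814
    Σ(formed) = 6082 kJ
  ΔH_A = 4840 − 6082 = −1242 kJ
Reaction B:
  Bonds broken (reactants):
    C–H: 4 × 424 = 1696
    C=C: 1 × 635 = 635
    H–H: 1 × 446 = 446
    Σ(broken) = 2777 kJ
  Bonds formed (products):
    C–C: 1 × 353 = 353
    C–H: 6 × 424 = 2544
    Σ(formed) = 2897 kJ
  ΔH_B = 2777 − 2897 = −120 kJ
ΔH_A − ΔH_B = −1122 kJ, so reaction A has the more negative ΔH; |ΔH_A − ΔH_B| = 1122 kJ.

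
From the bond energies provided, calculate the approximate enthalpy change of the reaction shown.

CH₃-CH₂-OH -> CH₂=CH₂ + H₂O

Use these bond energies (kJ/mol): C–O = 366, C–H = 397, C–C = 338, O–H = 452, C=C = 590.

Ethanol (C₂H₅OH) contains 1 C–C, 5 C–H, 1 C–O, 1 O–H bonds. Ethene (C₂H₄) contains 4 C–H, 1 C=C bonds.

ΔH ≈ +59 kJ

Bonds broken (reactants):
  C–C: 1 × 338 = 338
  C–H: 5 × 397 = 1985
  C–O: 1 × 366 = 366
  O–H: 1 × 452 = 452
  Σ(broken) = 3141 kJ
Bonds formed (products):
  C–H: 4 × 397 = 1588
  C=C: 1 × 590 = 590
  O–H: 2 × 452 = 904
  Σ(formed) = 3082 kJ
ΔH = Σ(broken) − Σ(formed) = 3141 − 3082 = +59 kJ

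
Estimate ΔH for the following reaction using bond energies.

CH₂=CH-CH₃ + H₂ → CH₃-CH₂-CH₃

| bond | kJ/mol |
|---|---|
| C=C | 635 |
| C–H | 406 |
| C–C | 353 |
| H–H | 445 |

Bonds broken (reactants):
  C–C: 1 × 353 = 353
  C–H: 6 × 406 = 2436
  C=C: 1 × 635 = 635
  H–H: 1 × 445 = 445
  Σ(broken) = 3869 kJ
Bonds formed (products):
  C–C: 2 × 353 = 706
  C–H: 8 × 406 = 3248
  Σ(formed) = 3954 kJ
ΔH = Σ(broken) − Σ(formed) = 3869 − 3954 = −85 kJ

ΔH ≈ −85 kJ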